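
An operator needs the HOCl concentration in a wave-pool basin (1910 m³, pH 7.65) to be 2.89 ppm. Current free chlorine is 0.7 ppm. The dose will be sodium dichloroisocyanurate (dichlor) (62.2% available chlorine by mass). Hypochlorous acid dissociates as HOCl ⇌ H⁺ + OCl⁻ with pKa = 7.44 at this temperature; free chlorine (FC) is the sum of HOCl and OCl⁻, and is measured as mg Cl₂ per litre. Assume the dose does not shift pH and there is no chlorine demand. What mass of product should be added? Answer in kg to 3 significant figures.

21.1 kg

Volume: 1910 m³ = 1,910,000 L.
[OCl⁻]/[HOCl] = 10^(pH − pKa) = 10^(7.65 − 7.44) = 1.622; fraction as HOCl = 1/(1 + 1.622) = 0.3814.
Free chlorine required for 2.89 ppm HOCl: 2.89 / 0.3814 = 7.577 ppm.
FC to add: 7.577 − 0.7 = 6.877 mg/L as Cl₂.
Cl₂ equivalent: 6.877 mg/L × 1,910,000 L = 13,140 g.
Product at 62.2% available Cl: 13,140 / 0.622 = 21,120 g.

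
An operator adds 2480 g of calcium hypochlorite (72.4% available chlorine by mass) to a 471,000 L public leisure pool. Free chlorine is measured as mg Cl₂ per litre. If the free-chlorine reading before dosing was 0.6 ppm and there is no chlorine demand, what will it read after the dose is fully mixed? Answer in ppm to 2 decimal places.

Available chlorine delivered: 2480 g × 0.724 = 1796 g as Cl₂.
Concentration rise: 1796 g / 471,000 L = 3.812 mg/L = 3.81 ppm.
Final FC: 0.6 + 3.81 = 4.41 ppm.

4.41 ppm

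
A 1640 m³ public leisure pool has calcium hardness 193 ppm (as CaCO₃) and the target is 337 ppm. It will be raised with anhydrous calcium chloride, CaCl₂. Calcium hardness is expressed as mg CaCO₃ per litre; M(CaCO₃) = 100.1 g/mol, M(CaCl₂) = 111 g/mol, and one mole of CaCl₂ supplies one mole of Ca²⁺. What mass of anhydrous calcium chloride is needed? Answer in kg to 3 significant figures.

262 kg

Volume: 1640 m³ = 1,640,000 L.
Hardness to add: (337 − 193) = 144 mg/L as CaCO₃ × 1,640,000 L = 236,200 g as CaCO₃.
Moles of Ca²⁺ (1 mol Ca²⁺ ≡ 1 mol CaCO₃): 236,200 / 100.1 g/mol = 2359 mol.
Mass of CaCl₂: 2359 × 111 = 261,900 g.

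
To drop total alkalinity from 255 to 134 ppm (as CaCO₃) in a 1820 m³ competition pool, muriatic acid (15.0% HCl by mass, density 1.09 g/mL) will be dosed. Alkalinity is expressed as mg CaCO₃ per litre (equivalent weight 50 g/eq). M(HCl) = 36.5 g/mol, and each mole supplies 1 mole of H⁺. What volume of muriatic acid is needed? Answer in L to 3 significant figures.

983 L

Volume: 1820 m³ = 1,820,000 L.
Alkalinity to neutralize: (255 − 134) = 121 mg/L as CaCO₃ × 1,820,000 L = 220,200 g as CaCO₃.
Equivalents of H⁺ required: 220,200 ÷ 50 g/eq = 4404 eq = 4404 mol HCl.
Mass of HCl: 4404 × 36.5 = 160,800 g.
Mass of 15.0% solution: 160,800 / 0.15 = 1,072,000 g.
Volume: 1,072,000 g ÷ 1.09 g/mL = 983,200 mL.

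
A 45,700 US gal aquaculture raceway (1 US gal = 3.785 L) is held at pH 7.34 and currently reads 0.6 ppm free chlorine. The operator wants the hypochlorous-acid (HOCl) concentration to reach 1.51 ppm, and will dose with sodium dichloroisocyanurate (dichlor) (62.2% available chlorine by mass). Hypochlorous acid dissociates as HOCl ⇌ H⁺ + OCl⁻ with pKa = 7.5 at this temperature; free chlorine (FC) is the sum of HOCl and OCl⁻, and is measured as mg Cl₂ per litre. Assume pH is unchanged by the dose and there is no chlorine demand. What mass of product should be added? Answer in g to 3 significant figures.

544 g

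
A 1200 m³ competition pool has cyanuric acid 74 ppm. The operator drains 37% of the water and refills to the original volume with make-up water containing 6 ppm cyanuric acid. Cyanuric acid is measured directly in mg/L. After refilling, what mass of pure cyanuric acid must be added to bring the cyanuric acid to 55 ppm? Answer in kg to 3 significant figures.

7.39 kg

Volume: 1200 m³ = 1,200,000 L.
After draining 37% and refilling: 74 × 0.63 + 6 × 0.37 = 48.84 ppm.
Deficit to target: 55 − 48.84 = 6.16 mg/L.
Mass: 6.16 mg/L × 1,200,000 L = 7392 g cyanuric acid.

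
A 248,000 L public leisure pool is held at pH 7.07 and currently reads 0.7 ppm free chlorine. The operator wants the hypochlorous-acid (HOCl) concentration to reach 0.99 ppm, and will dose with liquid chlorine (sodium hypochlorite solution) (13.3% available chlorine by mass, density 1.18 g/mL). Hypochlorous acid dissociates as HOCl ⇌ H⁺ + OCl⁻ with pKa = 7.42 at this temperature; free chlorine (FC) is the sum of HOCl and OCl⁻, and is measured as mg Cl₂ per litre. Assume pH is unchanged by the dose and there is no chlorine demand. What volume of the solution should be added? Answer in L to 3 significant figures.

1.16 L

[OCl⁻]/[HOCl] = 10^(pH − pKa) = 10^(7.07 − 7.42) = 0.4467; fraction as HOCl = 1/(1 + 0.4467) = 0.6912.
Free chlorine required for 0.99 ppm HOCl: 0.99 / 0.6912 = 1.432 ppm.
FC to add: 1.432 − 0.7 = 0.7322 mg/L as Cl₂.
Cl₂ equivalent: 0.7322 mg/L × 248,000 L = 181.6 g.
Product at 13.3% available Cl: 181.6 / 0.133 = 1365 g.
Volume: 1365 g ÷ 1.18 g/mL = 1157 mL.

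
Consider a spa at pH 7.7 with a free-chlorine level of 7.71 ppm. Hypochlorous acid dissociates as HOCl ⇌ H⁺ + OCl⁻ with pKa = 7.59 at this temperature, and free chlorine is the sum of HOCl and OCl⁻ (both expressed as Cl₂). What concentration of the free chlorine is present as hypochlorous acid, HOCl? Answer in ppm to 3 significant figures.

[OCl⁻]/[HOCl] = 10^(pH − pKa) = 10^(7.7 − 7.59) = 10^0.11 = 1.288.
Fraction as HOCl = 1 / (1 + 1.288) = 0.437.
HOCl = 0.437 × 7.71 ppm = 3.369 ppm.

3.37 ppm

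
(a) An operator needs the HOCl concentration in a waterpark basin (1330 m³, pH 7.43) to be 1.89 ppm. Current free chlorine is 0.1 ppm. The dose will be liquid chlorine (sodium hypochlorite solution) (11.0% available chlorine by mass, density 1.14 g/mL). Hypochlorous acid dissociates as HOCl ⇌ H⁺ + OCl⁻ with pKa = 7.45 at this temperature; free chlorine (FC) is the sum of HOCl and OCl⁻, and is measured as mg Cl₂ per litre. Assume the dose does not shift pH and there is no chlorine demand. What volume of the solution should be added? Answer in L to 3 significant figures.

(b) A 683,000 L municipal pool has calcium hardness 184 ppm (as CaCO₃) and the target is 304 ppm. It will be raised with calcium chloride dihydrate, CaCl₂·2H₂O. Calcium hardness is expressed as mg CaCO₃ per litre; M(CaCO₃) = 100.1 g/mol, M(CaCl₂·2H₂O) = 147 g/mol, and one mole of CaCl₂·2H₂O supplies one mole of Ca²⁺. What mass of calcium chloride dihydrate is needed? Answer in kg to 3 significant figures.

(a) 38.1 L; (b) 120 kg

(a) Volume: 1330 m³ = 1,330,000 L.
(a) [OCl⁻]/[HOCl] = 10^(pH − pKa) = 10^(7.43 − 7.45) = 0.955; fraction as HOCl = 1/(1 + 0.955) = 0.5115.
(a) Free chlorine required for 1.89 ppm HOCl: 1.89 / 0.5115 = 3.695 ppm.
(a) FC to add: 3.695 − 0.1 = 3.595 mg/L as Cl₂.
(a) Cl₂ equivalent: 3.595 mg/L × 1,330,000 L = 4781 g.
(a) Product at 11.0% available Cl: 4781 / 0.11 = 43,470 g.
(a) Volume: 43,470 g ÷ 1.14 g/mL = 38,130 mL.

(b) Hardness to add: (304 − 184) = 120 mg/L as CaCO₃ × 683,000 L = 81,960 g as CaCO₃.
(b) Moles of Ca²⁺ (1 mol Ca²⁺ ≡ 1 mol CaCO₃): 81,960 / 100.1 g/mol = 818.8 mol.
(b) Mass of CaCl₂·2H₂O: 818.8 × 147 = 120,400 g.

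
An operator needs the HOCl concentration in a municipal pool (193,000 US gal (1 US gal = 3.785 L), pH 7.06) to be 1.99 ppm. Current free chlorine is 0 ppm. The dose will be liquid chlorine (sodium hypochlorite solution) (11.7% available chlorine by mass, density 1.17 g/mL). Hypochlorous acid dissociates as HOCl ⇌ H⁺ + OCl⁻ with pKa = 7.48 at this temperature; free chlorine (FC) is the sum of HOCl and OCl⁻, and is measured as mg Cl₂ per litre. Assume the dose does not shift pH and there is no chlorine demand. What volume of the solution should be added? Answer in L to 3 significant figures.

Volume: 193,000 US gal × 3.785 L/gal = 730,505 L.
[OCl⁻]/[HOCl] = 10^(pH − pKa) = 10^(7.06 − 7.48) = 0.3802; fraction as HOCl = 1/(1 + 0.3802) = 0.7245.
Free chlorine required for 1.99 ppm HOCl: 1.99 / 0.7245 = 2.747 ppm.
FC to add: 2.747 − 0 = 2.747 mg/L as Cl₂.
Cl₂ equivalent: 2.747 mg/L × 730,505 L = 2006 g.
Product at 11.7% available Cl: 2006 / 0.117 = 17,150 g.
Volume: 17,150 g ÷ 1.17 g/mL = 14,660 mL.

14.7 L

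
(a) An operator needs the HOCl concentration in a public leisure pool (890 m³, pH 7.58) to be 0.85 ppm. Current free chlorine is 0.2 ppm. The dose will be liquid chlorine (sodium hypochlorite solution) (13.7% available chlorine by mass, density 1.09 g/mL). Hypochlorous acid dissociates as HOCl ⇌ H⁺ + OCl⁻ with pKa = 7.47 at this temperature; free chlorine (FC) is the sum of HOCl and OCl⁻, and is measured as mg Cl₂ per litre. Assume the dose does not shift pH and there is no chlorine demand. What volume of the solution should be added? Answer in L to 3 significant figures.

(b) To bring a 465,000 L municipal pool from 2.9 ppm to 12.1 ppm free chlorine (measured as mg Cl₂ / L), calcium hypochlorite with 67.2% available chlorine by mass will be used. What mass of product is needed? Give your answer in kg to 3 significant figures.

(a) Volume: 890 m³ = 890,000 L.
(a) [OCl⁻]/[HOCl] = 10^(pH − pKa) = 10^(7.58 − 7.47) = 1.288; fraction as HOCl = 1/(1 + 1.288) = 0.437.
(a) Free chlorine required for 0.85 ppm HOCl: 0.85 / 0.437 = 1.945 ppm.
(a) FC to add: 1.945 − 0.2 = 1.745 mg/L as Cl₂.
(a) Cl₂ equivalent: 1.745 mg/L × 890,000 L = 1553 g.
(a) Product at 13.7% available Cl: 1553 / 0.137 = 11,340 g.
(a) Volume: 11,340 g ÷ 1.09 g/mL = 10,400 mL.

(b) Chlorine deficit: 12.1 − 2.9 = 9.2 ppm = 9.2 mg/L as Cl₂.
(b) Cl₂ equivalent needed: 9.2 mg/L × 465,000 L = 4,278,000 mg = 4278 g.
(b) Product at 67.2% available chlorine: 4278 / 0.672 = 6366 g.

(a) 10.4 L; (b) 6.37 kg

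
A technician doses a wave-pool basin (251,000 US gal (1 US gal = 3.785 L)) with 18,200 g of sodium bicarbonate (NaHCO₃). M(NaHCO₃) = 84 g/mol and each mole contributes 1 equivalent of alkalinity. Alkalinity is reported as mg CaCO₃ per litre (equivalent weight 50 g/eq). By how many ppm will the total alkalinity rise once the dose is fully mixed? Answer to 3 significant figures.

11.4 ppm

Volume: 251,000 US gal × 3.785 L/gal = 950,035 L.
Moles of NaHCO₃: 18,200 g ÷ 84 g/mol = 216.7 mol → 216.7 eq of alkalinity.
As CaCO₃: 216.7 eq × 50 g/eq = 10,830 g.
Rise: 10,830 g / 950,035 L × 1000 = 11.4 mg/L.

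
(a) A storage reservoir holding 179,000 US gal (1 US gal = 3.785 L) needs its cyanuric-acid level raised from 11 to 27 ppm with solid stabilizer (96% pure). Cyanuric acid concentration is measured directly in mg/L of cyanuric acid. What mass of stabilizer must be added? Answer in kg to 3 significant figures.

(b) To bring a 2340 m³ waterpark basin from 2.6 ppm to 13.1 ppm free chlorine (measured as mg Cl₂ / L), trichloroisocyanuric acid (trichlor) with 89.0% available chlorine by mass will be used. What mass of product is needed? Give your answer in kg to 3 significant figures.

(a) 11.3 kg; (b) 27.6 kg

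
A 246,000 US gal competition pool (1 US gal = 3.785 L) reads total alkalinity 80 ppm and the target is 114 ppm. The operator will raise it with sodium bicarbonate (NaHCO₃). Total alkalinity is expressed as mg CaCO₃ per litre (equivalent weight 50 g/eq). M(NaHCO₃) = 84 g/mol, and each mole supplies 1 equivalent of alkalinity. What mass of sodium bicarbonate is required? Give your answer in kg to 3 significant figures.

53.2 kg

Volume: 246,000 US gal × 3.785 L/gal = 931,110 L.
Alkalinity to add: (114 − 80) = 34 mg/L as CaCO₃ × 931,110 L = 31,660 g as CaCO₃.
Equivalents: 31,660 g ÷ 50 g/eq = 633.2 eq.
NaHCO₃ supplies 1 eq per mole → 633.2 mol.
Mass: 633.2 mol × 84 g/mol = 53,190 g.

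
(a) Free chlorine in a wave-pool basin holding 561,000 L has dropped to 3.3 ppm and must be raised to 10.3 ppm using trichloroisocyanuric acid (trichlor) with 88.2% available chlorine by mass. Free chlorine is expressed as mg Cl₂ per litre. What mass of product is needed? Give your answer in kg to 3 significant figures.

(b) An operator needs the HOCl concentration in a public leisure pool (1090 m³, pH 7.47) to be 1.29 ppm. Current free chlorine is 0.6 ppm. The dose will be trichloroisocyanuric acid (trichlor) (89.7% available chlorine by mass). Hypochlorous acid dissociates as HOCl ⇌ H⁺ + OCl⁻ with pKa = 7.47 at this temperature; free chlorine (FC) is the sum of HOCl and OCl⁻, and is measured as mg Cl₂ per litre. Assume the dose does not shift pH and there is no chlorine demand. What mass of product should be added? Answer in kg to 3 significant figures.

(a) 4.45 kg; (b) 2.41 kg

(a) Chlorine deficit: 10.3 − 3.3 = 7 ppm = 7 mg/L as Cl₂.
(a) Cl₂ equivalent needed: 7 mg/L × 561,000 L = 3,927,000 mg = 3927 g.
(a) Product at 88.2% available chlorine: 3927 / 0.882 = 4452 g.

(b) Volume: 1090 m³ = 1,090,000 L.
(b) [OCl⁻]/[HOCl] = 10^(pH − pKa) = 10^(7.47 − 7.47) = 1; fraction as HOCl = 1/(1 + 1) = 0.5.
(b) Free chlorine required for 1.29 ppm HOCl: 1.29 / 0.5 = 2.58 ppm.
(b) FC to add: 2.58 − 0.6 = 1.98 mg/L as Cl₂.
(b) Cl₂ equivalent: 1.98 mg/L × 1,090,000 L = 2158 g.
(b) Product at 89.7% available Cl: 2158 / 0.897 = 2406 g.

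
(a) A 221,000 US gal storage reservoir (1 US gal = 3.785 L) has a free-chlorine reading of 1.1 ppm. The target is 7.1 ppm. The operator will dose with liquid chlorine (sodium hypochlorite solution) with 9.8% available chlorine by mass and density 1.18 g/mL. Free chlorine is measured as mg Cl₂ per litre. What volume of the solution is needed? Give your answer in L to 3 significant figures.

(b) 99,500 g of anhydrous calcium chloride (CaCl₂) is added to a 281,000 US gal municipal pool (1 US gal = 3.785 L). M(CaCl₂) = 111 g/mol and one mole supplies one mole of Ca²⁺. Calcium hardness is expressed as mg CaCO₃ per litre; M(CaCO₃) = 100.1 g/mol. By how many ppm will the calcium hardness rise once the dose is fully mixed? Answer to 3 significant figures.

(a) Volume: 221,000 US gal × 3.785 L/gal = 836,485 L.
(a) Chlorine deficit: 7.1 − 1.1 = 6 ppm = 6 mg/L as Cl₂.
(a) Cl₂ equivalent needed: 6 mg/L × 836,485 L = 5,019,000 mg = 5019 g.
(a) Product at 9.8% available chlorine: 5019 / 0.098 = 51,210 g.
(a) Volume at density 1.18 g/mL: 51,210 g ÷ 1.18 g/mL = 43,400 mL.

(b) Volume: 281,000 US gal × 3.785 L/gal = 1,063,585 L.
(b) Moles of Ca²⁺: 99,500 g ÷ 111 g/mol = 896.4 mol.
(b) As CaCO₃: 896.4 mol × 100.1 g/mol = 89,730 g.
(b) Rise: 89,730 g / 1,063,585 L × 1000 = 84.36 mg/L.

(a) 43.4 L; (b) 84.4 ppm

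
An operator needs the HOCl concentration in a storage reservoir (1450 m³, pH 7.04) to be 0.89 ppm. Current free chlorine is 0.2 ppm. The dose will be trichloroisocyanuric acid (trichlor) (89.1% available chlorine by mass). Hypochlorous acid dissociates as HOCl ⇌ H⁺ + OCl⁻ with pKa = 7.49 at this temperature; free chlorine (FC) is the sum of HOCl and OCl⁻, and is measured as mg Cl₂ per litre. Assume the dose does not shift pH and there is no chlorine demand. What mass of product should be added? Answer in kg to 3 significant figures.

1.64 kg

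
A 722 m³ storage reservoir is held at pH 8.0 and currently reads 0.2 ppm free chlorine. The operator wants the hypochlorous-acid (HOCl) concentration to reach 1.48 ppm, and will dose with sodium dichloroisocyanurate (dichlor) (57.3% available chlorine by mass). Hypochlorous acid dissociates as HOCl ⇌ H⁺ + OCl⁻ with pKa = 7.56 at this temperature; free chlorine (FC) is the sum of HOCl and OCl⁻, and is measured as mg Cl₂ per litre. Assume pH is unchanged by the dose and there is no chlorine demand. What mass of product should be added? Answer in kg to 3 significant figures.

Volume: 722 m³ = 722,000 L.
[OCl⁻]/[HOCl] = 10^(pH − pKa) = 10^(8.0 − 7.56) = 2.754; fraction as HOCl = 1/(1 + 2.754) = 0.2664.
Free chlorine required for 1.48 ppm HOCl: 1.48 / 0.2664 = 5.556 ppm.
FC to add: 5.556 − 0.2 = 5.356 mg/L as Cl₂.
Cl₂ equivalent: 5.356 mg/L × 722,000 L = 3867 g.
Product at 57.3% available Cl: 3867 / 0.573 = 6749 g.

6.75 kg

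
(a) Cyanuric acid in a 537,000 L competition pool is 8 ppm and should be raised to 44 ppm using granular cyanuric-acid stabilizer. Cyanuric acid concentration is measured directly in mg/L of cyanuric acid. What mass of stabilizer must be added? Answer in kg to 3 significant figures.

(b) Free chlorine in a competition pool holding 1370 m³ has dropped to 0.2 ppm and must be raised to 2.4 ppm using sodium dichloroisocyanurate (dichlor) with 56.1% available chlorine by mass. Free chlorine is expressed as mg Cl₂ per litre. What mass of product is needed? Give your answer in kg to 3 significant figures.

(a) CYA to add: (44 − 8) = 36 mg/L × 537,000 L = 19,330 g cyanuric acid.

(b) Volume: 1370 m³ = 1,370,000 L.
(b) Chlorine deficit: 2.4 − 0.2 = 2.2 ppm = 2.2 mg/L as Cl₂.
(b) Cl₂ equivalent needed: 2.2 mg/L × 1,370,000 L = 3,014,000 mg = 3014 g.
(b) Product at 56.1% available chlorine: 3014 / 0.561 = 5373 g.

(a) 19.3 kg; (b) 5.37 kg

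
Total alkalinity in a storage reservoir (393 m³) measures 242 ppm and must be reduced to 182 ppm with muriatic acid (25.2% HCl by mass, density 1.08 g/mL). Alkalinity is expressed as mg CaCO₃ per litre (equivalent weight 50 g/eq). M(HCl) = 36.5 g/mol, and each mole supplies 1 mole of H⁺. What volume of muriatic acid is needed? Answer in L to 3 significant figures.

Volume: 393 m³ = 393,000 L.
Alkalinity to neutralize: (242 − 182) = 60 mg/L as CaCO₃ × 393,000 L = 23,580 g as CaCO₃.
Equivalents of H⁺ required: 23,580 ÷ 50 g/eq = 471.6 eq = 471.6 mol HCl.
Mass of HCl: 471.6 × 36.5 = 17,210 g.
Mass of 25.2% solution: 17,210 / 0.252 = 68,310 g.
Volume: 68,310 g ÷ 1.08 g/mL = 63,250 mL.

63.2 L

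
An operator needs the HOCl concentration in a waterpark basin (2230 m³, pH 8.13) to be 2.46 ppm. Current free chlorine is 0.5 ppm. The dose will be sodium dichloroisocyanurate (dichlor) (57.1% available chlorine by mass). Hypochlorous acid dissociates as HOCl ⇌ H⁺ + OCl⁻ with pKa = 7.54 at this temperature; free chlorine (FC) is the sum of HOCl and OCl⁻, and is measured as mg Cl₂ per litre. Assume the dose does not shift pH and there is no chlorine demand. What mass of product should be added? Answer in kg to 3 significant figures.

Volume: 2230 m³ = 2,230,000 L.
[OCl⁻]/[HOCl] = 10^(pH − pKa) = 10^(8.13 − 7.54) = 3.89; fraction as HOCl = 1/(1 + 3.89) = 0.2045.
Free chlorine required for 2.46 ppm HOCl: 2.46 / 0.2045 = 12.03 ppm.
FC to add: 12.03 − 0.5 = 11.53 mg/L as Cl₂.
Cl₂ equivalent: 11.53 mg/L × 2,230,000 L = 25,710 g.
Product at 57.1% available Cl: 25,710 / 0.571 = 45,030 g.

45.0 kg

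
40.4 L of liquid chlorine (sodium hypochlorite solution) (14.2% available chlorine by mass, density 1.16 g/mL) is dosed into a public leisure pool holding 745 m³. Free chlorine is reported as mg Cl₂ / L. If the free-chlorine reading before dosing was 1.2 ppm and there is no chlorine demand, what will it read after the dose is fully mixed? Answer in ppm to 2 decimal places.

10.13 ppm

Volume: 745 m³ = 745,000 L.
Mass of solution: 40.4 L × 1000 mL/L × 1.16 g/mL = 46,860 g.
Available chlorine delivered: 46,860 g × 0.142 = 6655 g as Cl₂.
Concentration rise: 6655 g / 745,000 L = 8.932 mg/L = 8.93 ppm.
Final FC: 1.2 + 8.93 = 10.13 ppm.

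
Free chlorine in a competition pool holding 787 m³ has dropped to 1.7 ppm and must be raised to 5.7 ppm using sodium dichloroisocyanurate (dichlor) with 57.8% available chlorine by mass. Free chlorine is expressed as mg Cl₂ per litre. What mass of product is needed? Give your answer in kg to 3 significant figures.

Volume: 787 m³ = 787,000 L.
Chlorine deficit: 5.7 − 1.7 = 4 ppm = 4 mg/L as Cl₂.
Cl₂ equivalent needed: 4 mg/L × 787,000 L = 3,148,000 mg = 3148 g.
Product at 57.8% available chlorine: 3148 / 0.578 = 5446 g.

5.45 kg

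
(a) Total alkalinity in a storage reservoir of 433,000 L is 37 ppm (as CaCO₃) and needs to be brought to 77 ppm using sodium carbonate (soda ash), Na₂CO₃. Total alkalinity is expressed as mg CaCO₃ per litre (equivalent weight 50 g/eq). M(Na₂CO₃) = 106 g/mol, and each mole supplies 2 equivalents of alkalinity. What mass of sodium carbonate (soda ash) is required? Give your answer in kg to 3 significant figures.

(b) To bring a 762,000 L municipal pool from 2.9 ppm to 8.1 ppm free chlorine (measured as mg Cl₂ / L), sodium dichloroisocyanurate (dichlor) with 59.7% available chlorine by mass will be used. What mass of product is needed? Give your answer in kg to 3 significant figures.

(a) 18.4 kg; (b) 6.64 kg

(a) Alkalinity to add: (77 − 37) = 40 mg/L as CaCO₃ × 433,000 L = 17,320 g as CaCO₃.
(a) Equivalents: 17,320 g ÷ 50 g/eq = 346.4 eq.
(a) Each mole of Na₂CO₃ supplies 2 eq, so 346.4 / 2 = 173.2 mol.
(a) Mass: 173.2 mol × 106 g/mol = 18,360 g.

(b) Chlorine deficit: 8.1 − 2.9 = 5.2 ppm = 5.2 mg/L as Cl₂.
(b) Cl₂ equivalent needed: 5.2 mg/L × 762,000 L = 3,962,000 mg = 3962 g.
(b) Product at 59.7% available chlorine: 3962 / 0.597 = 6637 g.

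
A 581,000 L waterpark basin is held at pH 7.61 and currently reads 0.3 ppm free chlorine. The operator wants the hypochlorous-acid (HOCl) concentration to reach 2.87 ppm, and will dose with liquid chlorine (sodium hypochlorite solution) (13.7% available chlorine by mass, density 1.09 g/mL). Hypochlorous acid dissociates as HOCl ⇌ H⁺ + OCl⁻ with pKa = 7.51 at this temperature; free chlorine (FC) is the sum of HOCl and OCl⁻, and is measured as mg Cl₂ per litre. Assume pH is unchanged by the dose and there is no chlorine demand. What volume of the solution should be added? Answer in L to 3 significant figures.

[OCl⁻]/[HOCl] = 10^(pH − pKa) = 10^(7.61 − 7.51) = 1.259; fraction as HOCl = 1/(1 + 1.259) = 0.4427.
Free chlorine required for 2.87 ppm HOCl: 2.87 / 0.4427 = 6.483 ppm.
FC to add: 6.483 − 0.3 = 6.183 mg/L as Cl₂.
Cl₂ equivalent: 6.183 mg/L × 581,000 L = 3592 g.
Product at 13.7% available Cl: 3592 / 0.137 = 26,220 g.
Volume: 26,220 g ÷ 1.09 g/mL = 24,060 mL.

24.1 L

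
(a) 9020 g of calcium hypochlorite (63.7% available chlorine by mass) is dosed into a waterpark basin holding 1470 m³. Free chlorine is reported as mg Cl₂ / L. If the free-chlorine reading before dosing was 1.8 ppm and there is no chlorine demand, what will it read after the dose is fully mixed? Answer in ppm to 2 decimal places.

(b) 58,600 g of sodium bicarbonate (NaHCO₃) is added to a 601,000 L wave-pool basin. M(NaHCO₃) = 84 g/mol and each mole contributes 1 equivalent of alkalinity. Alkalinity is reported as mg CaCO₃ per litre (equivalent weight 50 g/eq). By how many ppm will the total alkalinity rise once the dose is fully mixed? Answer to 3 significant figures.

(a) 5.71 ppm; (b) 58.0 ppm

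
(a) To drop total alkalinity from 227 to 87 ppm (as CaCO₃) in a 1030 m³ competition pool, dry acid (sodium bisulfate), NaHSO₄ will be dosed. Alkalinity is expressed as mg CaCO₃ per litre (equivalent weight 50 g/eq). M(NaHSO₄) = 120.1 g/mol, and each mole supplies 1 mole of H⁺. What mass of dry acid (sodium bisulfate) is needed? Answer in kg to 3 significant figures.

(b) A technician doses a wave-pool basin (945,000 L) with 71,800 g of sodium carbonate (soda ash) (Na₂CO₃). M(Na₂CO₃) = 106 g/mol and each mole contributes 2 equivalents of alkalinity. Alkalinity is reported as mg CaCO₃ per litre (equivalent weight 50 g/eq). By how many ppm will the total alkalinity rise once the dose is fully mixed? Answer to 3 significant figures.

(a) 346 kg; (b) 71.7 ppm

(a) Volume: 1030 m³ = 1,030,000 L.
(a) Alkalinity to neutralize: (227 − 87) = 140 mg/L as CaCO₃ × 1,030,000 L = 144,200 g as CaCO₃.
(a) Equivalents of H⁺ required: 144,200 ÷ 50 g/eq = 2884 eq = 2884 mol NaHSO₄.
(a) Mass of NaHSO₄: 2884 × 120.1 = 346,400 g.

(b) Moles of Na₂CO₃: 71,800 g ÷ 106 g/mol = 677.4 mol → 1355 eq of alkalinity.
(b) As CaCO₃: 1355 eq × 50 g/eq = 67,740 g.
(b) Rise: 67,740 g / 945,000 L × 1000 = 71.68 mg/L.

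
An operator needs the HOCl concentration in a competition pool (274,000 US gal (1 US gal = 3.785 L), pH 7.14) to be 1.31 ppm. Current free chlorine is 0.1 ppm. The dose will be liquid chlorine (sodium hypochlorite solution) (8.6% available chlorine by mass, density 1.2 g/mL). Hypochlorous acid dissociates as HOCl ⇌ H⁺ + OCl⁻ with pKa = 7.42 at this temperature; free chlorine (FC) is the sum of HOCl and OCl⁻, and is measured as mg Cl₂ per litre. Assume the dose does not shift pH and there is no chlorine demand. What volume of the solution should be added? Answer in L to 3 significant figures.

19.1 L

Volume: 274,000 US gal × 3.785 L/gal = 1,037,090 L.
[OCl⁻]/[HOCl] = 10^(pH − pKa) = 10^(7.14 − 7.42) = 0.5248; fraction as HOCl = 1/(1 + 0.5248) = 0.6558.
Free chlorine required for 1.31 ppm HOCl: 1.31 / 0.6558 = 1.997 ppm.
FC to add: 1.997 − 0.1 = 1.897 mg/L as Cl₂.
Cl₂ equivalent: 1.897 mg/L × 1,037,090 L = 1968 g.
Product at 8.6% available Cl: 1968 / 0.086 = 22,880 g.
Volume: 22,880 g ÷ 1.2 g/mL = 19,070 mL.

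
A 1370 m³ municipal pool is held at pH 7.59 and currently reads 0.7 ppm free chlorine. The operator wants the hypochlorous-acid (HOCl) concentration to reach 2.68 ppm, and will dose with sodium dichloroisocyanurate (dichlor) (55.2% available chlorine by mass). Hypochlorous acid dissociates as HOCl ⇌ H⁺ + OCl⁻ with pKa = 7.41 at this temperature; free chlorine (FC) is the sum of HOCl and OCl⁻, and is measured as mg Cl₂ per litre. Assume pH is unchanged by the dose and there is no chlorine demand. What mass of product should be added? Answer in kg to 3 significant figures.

15.0 kg

Volume: 1370 m³ = 1,370,000 L.
[OCl⁻]/[HOCl] = 10^(pH − pKa) = 10^(7.59 − 7.41) = 1.514; fraction as HOCl = 1/(1 + 1.514) = 0.3978.
Free chlorine required for 2.68 ppm HOCl: 2.68 / 0.3978 = 6.736 ppm.
FC to add: 6.736 − 0.7 = 6.036 mg/L as Cl₂.
Cl₂ equivalent: 6.036 mg/L × 1,370,000 L = 8270 g.
Product at 55.2% available Cl: 8270 / 0.552 = 14,980 g.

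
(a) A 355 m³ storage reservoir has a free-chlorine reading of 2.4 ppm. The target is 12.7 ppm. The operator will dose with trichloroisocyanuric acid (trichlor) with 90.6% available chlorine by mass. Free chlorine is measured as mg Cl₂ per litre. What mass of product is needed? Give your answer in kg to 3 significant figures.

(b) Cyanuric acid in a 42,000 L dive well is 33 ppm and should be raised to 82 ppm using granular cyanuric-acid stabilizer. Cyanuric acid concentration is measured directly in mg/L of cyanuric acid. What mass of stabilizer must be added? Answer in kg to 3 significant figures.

(a) Volume: 355 m³ = 355,000 L.
(a) Chlorine deficit: 12.7 − 2.4 = 10.3 ppm = 10.3 mg/L as Cl₂.
(a) Cl₂ equivalent needed: 10.3 mg/L × 355,000 L = 3,657,000 mg = 3657 g.
(a) Product at 90.6% available chlorine: 3657 / 0.906 = 4036 g.

(b) CYA to add: (82 − 33) = 49 mg/L × 42,000 L = 2058 g cyanuric acid.

(a) 4.04 kg; (b) 2.06 kg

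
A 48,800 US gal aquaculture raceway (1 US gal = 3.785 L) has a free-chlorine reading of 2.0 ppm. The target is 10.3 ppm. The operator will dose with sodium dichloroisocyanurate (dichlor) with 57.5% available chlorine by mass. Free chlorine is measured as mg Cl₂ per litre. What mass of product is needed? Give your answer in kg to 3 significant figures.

2.67 kg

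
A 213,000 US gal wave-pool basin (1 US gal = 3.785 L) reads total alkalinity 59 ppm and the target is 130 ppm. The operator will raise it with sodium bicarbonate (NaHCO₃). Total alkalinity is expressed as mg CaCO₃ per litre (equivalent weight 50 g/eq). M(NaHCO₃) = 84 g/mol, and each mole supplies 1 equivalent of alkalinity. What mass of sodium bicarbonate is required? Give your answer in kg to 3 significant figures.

96.2 kg

Volume: 213,000 US gal × 3.785 L/gal = 806,205 L.
Alkalinity to add: (130 − 59) = 71 mg/L as CaCO₃ × 806,205 L = 57,240 g as CaCO₃.
Equivalents: 57,240 g ÷ 50 g/eq = 1145 eq.
NaHCO₃ supplies 1 eq per mole → 1145 mol.
Mass: 1145 mol × 84 g/mol = 96,160 g.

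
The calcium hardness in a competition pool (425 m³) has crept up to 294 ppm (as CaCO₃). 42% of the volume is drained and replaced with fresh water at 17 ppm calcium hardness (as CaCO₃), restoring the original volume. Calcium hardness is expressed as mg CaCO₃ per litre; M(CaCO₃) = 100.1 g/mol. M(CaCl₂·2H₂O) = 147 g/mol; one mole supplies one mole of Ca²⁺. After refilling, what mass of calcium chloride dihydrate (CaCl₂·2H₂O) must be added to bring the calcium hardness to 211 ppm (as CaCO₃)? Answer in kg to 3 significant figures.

20.8 kg

Volume: 425 m³ = 425,000 L.
After draining 42% and refilling: 294 × 0.58 + 17 × 0.42 = 177.66 ppm.
Deficit to target: 211 − 177.66 = 33.34 mg/L.
As CaCO₃: 33.34 mg/L × 425,000 L = 14,170 g; ÷ 100.1 = 141.6 mol Ca²⁺.
Mass: 141.6 × 147 = 20,810 g.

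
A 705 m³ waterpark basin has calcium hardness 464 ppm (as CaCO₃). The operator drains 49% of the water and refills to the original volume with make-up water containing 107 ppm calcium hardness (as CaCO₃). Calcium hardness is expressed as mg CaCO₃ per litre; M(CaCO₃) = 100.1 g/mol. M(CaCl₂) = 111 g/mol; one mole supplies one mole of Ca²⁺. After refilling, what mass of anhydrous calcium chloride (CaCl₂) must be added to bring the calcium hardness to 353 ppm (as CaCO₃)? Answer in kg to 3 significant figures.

Volume: 705 m³ = 705,000 L.
After draining 49% and refilling: 464 × 0.51 + 107 × 0.49 = 289.07 ppm.
Deficit to target: 353 − 289.07 = 63.93 mg/L.
As CaCO₃: 63.93 mg/L × 705,000 L = 45,070 g; ÷ 100.1 = 450.3 mol Ca²⁺.
Mass: 450.3 × 111 = 49,980 g.

50.0 kg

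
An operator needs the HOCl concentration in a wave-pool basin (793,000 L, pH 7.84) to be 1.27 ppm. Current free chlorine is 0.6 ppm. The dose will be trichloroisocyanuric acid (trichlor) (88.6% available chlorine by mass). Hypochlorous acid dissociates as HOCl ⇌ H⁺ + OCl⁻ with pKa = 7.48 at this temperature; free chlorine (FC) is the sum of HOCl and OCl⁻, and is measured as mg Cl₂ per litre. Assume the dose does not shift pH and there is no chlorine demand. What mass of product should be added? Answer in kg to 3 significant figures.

3.20 kg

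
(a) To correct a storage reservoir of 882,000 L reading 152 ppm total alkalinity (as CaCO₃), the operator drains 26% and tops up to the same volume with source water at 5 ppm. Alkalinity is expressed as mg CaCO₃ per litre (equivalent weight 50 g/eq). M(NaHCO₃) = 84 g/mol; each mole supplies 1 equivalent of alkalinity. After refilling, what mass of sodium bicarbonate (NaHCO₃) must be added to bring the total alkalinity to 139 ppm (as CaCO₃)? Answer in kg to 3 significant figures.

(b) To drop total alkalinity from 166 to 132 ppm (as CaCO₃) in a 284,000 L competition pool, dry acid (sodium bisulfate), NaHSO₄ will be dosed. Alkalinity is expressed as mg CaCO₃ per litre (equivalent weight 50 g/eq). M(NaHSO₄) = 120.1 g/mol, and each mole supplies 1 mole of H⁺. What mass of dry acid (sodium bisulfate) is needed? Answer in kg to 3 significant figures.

(a) After draining 26% and refilling: 152 × 0.74 + 5 × 0.26 = 113.78 ppm.
(a) Deficit to target: 139 − 113.78 = 25.22 mg/L.
(a) As CaCO₃: 25.22 mg/L × 882,000 L = 22,240 g; ÷ 50 g/eq ÷ 1 = 444.9 mol NaHCO₃.
(a) Mass: 444.9 × 84 = 37,370 g.

(b) Alkalinity to neutralize: (166 − 132) = 34 mg/L as CaCO₃ × 284,000 L = 9656 g as CaCO₃.
(b) Equivalents of H⁺ required: 9656 ÷ 50 g/eq = 193.1 eq = 193.1 mol NaHSO₄.
(b) Mass of NaHSO₄: 193.1 × 120.1 = 23,190 g.

(a) 37.4 kg; (b) 23.2 kg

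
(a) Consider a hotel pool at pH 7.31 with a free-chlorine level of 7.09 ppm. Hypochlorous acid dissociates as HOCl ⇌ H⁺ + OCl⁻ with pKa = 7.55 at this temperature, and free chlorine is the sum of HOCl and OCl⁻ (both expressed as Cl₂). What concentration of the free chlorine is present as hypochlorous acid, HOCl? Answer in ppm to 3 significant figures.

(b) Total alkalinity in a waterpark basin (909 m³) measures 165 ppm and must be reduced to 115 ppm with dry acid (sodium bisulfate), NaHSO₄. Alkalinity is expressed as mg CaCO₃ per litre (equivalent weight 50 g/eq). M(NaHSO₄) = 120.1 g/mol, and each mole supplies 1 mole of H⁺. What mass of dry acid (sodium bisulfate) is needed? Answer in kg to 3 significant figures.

(a) [OCl⁻]/[HOCl] = 10^(pH − pKa) = 10^(7.31 − 7.55) = 10^-0.24 = 0.5754.
(a) Fraction as HOCl = 1 / (1 + 0.5754) = 0.6347.
(a) HOCl = 0.6347 × 7.09 ppm = 4.5 ppm.

(b) Volume: 909 m³ = 909,000 L.
(b) Alkalinity to neutralize: (165 − 115) = 50 mg/L as CaCO₃ × 909,000 L = 45,450 g as CaCO₃.
(b) Equivalents of H⁺ required: 45,450 ÷ 50 g/eq = 909 eq = 909 mol NaHSO₄.
(b) Mass of NaHSO₄: 909 × 120.1 = 109,200 g.

(a) 4.50 ppm; (b) 109 kg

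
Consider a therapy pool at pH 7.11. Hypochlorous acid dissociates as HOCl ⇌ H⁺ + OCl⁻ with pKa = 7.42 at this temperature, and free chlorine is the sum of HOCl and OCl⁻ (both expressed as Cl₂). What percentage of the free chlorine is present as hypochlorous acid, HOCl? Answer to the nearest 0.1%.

67.1%

[OCl⁻]/[HOCl] = 10^(pH − pKa) = 10^(7.11 − 7.42) = 10^-0.31 = 0.4898.
Fraction as HOCl = 1 / (1 + 0.4898) = 0.6712.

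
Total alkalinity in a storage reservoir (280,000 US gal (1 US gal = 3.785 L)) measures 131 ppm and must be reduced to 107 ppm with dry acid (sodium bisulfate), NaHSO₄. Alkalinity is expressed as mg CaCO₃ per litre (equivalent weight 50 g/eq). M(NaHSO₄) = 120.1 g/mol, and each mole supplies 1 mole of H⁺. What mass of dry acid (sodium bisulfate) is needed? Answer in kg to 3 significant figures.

Volume: 280,000 US gal × 3.785 L/gal = 1,059,800 L.
Alkalinity to neutralize: (131 − 107) = 24 mg/L as CaCO₃ × 1,059,800 L = 25,440 g as CaCO₃.
Equivalents of H⁺ required: 25,440 ÷ 50 g/eq = 508.7 eq = 508.7 mol NaHSO₄.
Mass of NaHSO₄: 508.7 × 120.1 = 61,100 g.

61.1 kg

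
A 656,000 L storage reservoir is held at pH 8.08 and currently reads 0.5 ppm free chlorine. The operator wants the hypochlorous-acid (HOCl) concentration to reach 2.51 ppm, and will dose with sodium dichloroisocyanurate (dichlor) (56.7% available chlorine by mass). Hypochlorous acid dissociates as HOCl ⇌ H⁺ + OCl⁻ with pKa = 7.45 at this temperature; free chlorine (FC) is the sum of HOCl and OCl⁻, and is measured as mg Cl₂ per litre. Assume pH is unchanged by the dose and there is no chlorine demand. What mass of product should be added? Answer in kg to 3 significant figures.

[OCl⁻]/[HOCl] = 10^(pH − pKa) = 10^(8.08 − 7.45) = 4.266; fraction as HOCl = 1/(1 + 4.266) = 0.1899.
Free chlorine required for 2.51 ppm HOCl: 2.51 / 0.1899 = 13.22 ppm.
FC to add: 13.22 − 0.5 = 12.72 mg/L as Cl₂.
Cl₂ equivalent: 12.72 mg/L × 656,000 L = 8342 g.
Product at 56.7% available Cl: 8342 / 0.567 = 14,710 g.

14.7 kg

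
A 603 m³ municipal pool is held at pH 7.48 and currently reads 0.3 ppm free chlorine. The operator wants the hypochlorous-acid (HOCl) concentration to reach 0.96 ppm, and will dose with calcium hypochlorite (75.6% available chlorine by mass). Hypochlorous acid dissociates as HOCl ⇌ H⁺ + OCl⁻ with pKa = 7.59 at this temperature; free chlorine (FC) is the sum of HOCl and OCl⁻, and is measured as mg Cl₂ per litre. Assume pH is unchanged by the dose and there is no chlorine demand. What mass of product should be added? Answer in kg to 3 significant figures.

1.12 kg

Volume: 603 m³ = 603,000 L.
[OCl⁻]/[HOCl] = 10^(pH − pKa) = 10^(7.48 − 7.59) = 0.7762; fraction as HOCl = 1/(1 + 0.7762) = 0.563.
Free chlorine required for 0.96 ppm HOCl: 0.96 / 0.563 = 1.705 ppm.
FC to add: 1.705 − 0.3 = 1.405 mg/L as Cl₂.
Cl₂ equivalent: 1.405 mg/L × 603,000 L = 847.3 g.
Product at 75.6% available Cl: 847.3 / 0.756 = 1121 g.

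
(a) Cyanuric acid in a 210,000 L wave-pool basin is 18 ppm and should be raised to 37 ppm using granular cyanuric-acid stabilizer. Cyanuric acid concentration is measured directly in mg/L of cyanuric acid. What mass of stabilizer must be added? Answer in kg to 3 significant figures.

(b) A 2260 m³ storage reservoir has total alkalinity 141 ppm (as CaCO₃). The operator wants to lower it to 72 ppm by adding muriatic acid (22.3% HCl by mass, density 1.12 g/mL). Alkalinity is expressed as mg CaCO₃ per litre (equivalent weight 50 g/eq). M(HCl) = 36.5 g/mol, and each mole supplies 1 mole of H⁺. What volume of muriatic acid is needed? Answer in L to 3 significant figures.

(a) 3.99 kg; (b) 456 L

(a) CYA to add: (37 − 18) = 19 mg/L × 210,000 L = 3990 g cyanuric acid.

(b) Volume: 2260 m³ = 2,260,000 L.
(b) Alkalinity to neutralize: (141 − 72) = 69 mg/L as CaCO₃ × 2,260,000 L = 155,900 g as CaCO₃.
(b) Equivalents of H⁺ required: 155,900 ÷ 50 g/eq = 3119 eq = 3119 mol HCl.
(b) Mass of HCl: 3119 × 36.5 = 113,800 g.
(b) Mass of 22.3% solution: 113,800 / 0.223 = 510,500 g.
(b) Volume: 510,500 g ÷ 1.12 g/mL = 455,800 mL.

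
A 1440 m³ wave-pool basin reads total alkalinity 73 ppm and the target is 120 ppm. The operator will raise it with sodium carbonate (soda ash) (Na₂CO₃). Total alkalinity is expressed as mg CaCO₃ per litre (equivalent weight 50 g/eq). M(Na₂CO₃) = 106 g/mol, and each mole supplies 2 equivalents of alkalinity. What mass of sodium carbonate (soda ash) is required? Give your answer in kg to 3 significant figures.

Volume: 1440 m³ = 1,440,000 L.
Alkalinity to add: (120 − 73) = 47 mg/L as CaCO₃ × 1,440,000 L = 67,680 g as CaCO₃.
Equivalents: 67,680 g ÷ 50 g/eq = 1354 eq.
Each mole of Na₂CO₃ supplies 2 eq, so 1354 / 2 = 676.8 mol.
Mass: 676.8 mol × 106 g/mol = 71,740 g.

71.7 kg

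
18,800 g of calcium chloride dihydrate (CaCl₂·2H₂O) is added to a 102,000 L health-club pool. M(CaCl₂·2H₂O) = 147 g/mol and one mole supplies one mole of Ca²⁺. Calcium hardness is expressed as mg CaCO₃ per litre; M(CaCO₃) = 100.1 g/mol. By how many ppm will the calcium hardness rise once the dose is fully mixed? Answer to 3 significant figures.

Moles of Ca²⁺: 18,800 g ÷ 147 g/mol = 127.9 mol.
As CaCO₃: 127.9 mol × 100.1 g/mol = 12,800 g.
Rise: 12,800 g / 102,000 L × 1000 = 125.5 mg/L.

126 ppm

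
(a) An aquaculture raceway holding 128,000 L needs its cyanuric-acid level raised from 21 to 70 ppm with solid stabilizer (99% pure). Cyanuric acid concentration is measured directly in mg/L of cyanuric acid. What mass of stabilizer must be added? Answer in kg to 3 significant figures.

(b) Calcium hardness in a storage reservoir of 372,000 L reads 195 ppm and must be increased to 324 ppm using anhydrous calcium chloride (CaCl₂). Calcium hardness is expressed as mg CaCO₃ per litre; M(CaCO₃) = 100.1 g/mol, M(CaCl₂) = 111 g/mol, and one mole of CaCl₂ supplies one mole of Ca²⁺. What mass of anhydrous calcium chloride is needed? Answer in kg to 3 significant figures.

(a) CYA to add: (70 − 21) = 49 mg/L × 128,000 L = 6272 g cyanuric acid.
(a) At 99% purity: 6272 / 0.99 = 6335 g product.

(b) Hardness to add: (324 − 195) = 129 mg/L as CaCO₃ × 372,000 L = 47,990 g as CaCO₃.
(b) Moles of Ca²⁺ (1 mol Ca²⁺ ≡ 1 mol CaCO₃): 47,990 / 100.1 g/mol = 479.4 mol.
(b) Mass of CaCl₂: 479.4 × 111 = 53,210 g.

(a) 6.34 kg; (b) 53.2 kg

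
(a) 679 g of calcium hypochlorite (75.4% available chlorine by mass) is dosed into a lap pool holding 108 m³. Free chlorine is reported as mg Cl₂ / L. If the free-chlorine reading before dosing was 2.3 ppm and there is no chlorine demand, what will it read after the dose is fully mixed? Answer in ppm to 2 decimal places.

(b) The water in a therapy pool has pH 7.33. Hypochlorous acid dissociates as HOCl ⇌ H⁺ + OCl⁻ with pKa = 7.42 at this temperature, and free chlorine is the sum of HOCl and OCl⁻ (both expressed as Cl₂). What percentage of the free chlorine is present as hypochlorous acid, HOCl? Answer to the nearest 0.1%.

(a) Volume: 108 m³ = 108,000 L.
(a) Available chlorine delivered: 679 g × 0.754 = 512 g as Cl₂.
(a) Concentration rise: 512 g / 108,000 L = 4.74 mg/L = 4.74 ppm.
(a) Final FC: 2.3 + 4.74 = 7.04 ppm.

(b) [OCl⁻]/[HOCl] = 10^(pH − pKa) = 10^(7.33 − 7.42) = 10^-0.09 = 0.8128.
(b) Fraction as HOCl = 1 / (1 + 0.8128) = 0.5516.

(a) 7.04 ppm; (b) 55.2%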